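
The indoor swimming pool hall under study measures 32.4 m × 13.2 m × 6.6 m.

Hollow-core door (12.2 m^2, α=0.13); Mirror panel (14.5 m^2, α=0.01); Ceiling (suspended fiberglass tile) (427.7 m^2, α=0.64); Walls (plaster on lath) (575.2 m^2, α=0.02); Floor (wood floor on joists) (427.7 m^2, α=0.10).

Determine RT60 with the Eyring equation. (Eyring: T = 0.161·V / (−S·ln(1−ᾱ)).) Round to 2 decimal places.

1.22 s

Total surface area S = 12.2 + 14.5 + 427.7 + 575.2 + 427.7 = 1457.3 m^2.
Σ(Sᵢαᵢ) = 12.2·0.13 + 14.5·0.01 + 427.7·0.64 + 575.2·0.02 + 427.7·0.10 = 329.733.
ᾱ = 329.733 / 1457.3 = 0.2263.
Eyring denominator: −S ln(1−ᾱ) = 373.901.
V = 32.4 × 13.2 × 6.6 = 2822.688 m³.
T = 0.161·V/[−S·ln(1−ᾱ)] = 0.161·2822.688/373.901 = 1.22 s.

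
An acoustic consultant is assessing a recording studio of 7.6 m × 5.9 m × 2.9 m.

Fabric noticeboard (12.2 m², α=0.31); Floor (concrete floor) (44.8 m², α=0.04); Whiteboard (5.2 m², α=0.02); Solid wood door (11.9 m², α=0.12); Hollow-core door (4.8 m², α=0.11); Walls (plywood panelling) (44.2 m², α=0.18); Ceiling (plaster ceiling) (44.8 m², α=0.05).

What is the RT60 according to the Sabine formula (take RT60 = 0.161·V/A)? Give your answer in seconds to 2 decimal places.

1.17 s

Summing Sᵢαᵢ: 3.782 + 1.792 + 0.104 + 1.428 + 0.528 + 7.956 + 2.240 → A = 17.830 sabins.
Volume V = 7.6 × 5.9 × 2.9 = 130.036 m³.
RT60 = 0.161 · V / A = 0.161 × 130.036 / 17.830 = 1.17 s.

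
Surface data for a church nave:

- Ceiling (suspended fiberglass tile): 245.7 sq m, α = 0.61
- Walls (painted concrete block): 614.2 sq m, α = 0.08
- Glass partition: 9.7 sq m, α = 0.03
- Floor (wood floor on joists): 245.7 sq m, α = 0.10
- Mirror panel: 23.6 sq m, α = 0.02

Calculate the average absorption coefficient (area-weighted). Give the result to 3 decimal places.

S = Σ Sᵢ = 245.7 + 614.2 + 9.7 + 245.7 + 23.6 = 1138.9 sq m.
Weighted sum Σ Sα = 224.346.
ᾱ = 224.346 / 1138.9 = 0.197.

0.197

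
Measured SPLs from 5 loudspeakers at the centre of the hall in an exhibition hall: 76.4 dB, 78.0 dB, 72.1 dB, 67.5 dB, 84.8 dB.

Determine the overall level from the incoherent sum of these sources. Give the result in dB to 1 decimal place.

86.3 dB

Converting to relative power and adding: 10^(76.4/10) + 10^(78.0/10) + 10^(72.1/10) + 10^(67.5/10) + 10^(84.8/10) = 4.306e+08.
Back to dB: 10·log₁₀ Σ = 86.3 dB.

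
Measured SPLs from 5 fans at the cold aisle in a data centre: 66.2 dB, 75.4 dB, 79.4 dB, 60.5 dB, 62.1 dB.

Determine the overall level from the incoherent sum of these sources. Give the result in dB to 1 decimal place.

Σ 10^(Lᵢ/10) = 1.287e+08.
Combined level = 10 log₁₀(1.287e+08) = 81.1 dB.

81.1 dB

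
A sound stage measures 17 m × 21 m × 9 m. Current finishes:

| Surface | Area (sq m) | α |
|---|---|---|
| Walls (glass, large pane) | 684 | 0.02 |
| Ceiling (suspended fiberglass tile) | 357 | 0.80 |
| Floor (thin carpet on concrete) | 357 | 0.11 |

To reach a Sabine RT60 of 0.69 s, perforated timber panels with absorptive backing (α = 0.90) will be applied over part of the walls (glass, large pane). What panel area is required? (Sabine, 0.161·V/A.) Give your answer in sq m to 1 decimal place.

467.2

Equivalent absorption area: A₁ = 684·0.02 + 357·0.80 + 357·0.11 = 338.550 sq m.
Required A₂ = 0.161·3213/0.69 = 749.700 sabins.
ΔA needed = 749.700 − 338.550 = 411.150 sabins.
Net gain per sq m: Δα = 0.90 − 0.02 = 0.88.
Panel area = 411.150 / 0.88 = 467.2 sq m.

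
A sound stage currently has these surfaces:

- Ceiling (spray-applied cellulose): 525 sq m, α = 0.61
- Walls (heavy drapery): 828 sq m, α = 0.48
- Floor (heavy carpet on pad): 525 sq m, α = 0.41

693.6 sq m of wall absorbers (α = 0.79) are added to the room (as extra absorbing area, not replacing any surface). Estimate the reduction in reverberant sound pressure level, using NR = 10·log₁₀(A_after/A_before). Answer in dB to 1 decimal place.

Equivalent absorption area: A_before = 525·0.61 + 828·0.48 + 525·0.41 = 932.940 sq m.
Treatment contributes 693.6·0.79 = 547.944 sabins.
New total A_after = 1480.884 sabins.
NR = 10·log₁₀(1480.884/932.940) = 2.0 dB.

2.0 dB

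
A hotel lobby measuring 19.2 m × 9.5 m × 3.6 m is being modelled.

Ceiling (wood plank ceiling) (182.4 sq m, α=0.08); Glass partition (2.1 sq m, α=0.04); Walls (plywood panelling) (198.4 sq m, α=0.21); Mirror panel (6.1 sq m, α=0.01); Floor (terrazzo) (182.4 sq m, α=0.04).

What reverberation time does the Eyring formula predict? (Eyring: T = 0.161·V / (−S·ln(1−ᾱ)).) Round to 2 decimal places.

S = Σ Sᵢ = 571.4 sq m.
Σ(Sᵢαᵢ) = 182.4×0.08 + 2.1×0.04 + 198.4×0.21 + 6.1×0.01 + 182.4×0.04 = 63.697.
Mean coefficient ᾱ = A/S = 0.1115.
−S·ln(1−ᾱ) = −571.4 × ln(1 − 0.1115) = 67.551.
V = 19.2 × 9.5 × 3.6 = 656.64 m³.
RT60 = 0.161 × 656.64 / 67.551 = 1.57 s.

1.57 s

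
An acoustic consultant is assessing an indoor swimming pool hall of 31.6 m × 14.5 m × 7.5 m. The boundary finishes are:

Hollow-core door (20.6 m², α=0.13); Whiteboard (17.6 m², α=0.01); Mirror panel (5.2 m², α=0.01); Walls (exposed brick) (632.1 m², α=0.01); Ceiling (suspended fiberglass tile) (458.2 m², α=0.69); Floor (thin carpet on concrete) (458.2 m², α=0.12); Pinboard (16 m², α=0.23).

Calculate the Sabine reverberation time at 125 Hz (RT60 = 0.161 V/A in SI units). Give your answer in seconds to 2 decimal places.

1.44 s

A = Σ Sᵢαᵢ = 20.6·0.13 + 17.6·0.01 + 5.2·0.01 + 632.1·0.01 + 458.2·0.69 + 458.2·0.12 + 16·0.23 = 384.049 sabins.
V = 31.6·14.5·7.5 = 3436.5 m³.
Sabine: RT60 = 0.161 × 3436.5 / 384.049 = 1.44 s.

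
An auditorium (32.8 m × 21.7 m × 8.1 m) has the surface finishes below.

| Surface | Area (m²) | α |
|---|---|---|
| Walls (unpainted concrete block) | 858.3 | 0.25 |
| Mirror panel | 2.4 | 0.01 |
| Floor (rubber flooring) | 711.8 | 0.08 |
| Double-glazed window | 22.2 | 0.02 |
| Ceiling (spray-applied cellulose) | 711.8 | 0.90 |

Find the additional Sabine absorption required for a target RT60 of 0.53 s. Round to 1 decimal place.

838.7 sabins

Equivalent absorption area: A₁ = 858.3·0.25 + 2.4·0.01 + 711.8·0.08 + 22.2·0.02 + 711.8·0.90 = 912.607 m².
Target A₂ = 0.161·5765.256/0.53 = 1751.332 sabins (V = 5765.256 m³).
Shortfall: 1751.332 − 912.607 = 838.7 sabins.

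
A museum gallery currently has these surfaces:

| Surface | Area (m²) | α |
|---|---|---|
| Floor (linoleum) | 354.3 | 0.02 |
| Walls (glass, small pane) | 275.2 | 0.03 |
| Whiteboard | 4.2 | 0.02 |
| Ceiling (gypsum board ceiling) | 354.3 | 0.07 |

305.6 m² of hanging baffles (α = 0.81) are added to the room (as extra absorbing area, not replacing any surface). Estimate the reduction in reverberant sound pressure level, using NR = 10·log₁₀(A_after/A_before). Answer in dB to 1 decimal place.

8.5 dB

Summing Sᵢαᵢ: 7.086 + 8.256 + 0.084 + 24.801 → A_before = 40.227 sabins.
Added absorption = 305.6 × 0.81 = 247.536 sabins.
New total A_after = 287.763 sabins.
NR = 10·log₁₀(287.763/40.227) = 8.5 dB.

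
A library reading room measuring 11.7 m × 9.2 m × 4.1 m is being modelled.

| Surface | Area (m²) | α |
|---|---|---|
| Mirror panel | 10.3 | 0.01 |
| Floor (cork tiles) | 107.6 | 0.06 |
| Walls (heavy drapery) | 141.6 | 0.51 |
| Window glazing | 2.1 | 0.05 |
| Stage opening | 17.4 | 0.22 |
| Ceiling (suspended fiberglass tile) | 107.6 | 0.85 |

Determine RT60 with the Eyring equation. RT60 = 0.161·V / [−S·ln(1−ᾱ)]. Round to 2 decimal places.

Total surface area S = 10.3 + 107.6 + 141.6 + 2.1 + 17.4 + 107.6 = 386.6 m².
Σ(Sᵢαᵢ) = 10.3×0.01 + 107.6×0.06 + 141.6×0.51 + 2.1×0.05 + 17.4×0.22 + 107.6×0.85 = 174.168.
ᾱ = 174.168 / 386.6 = 0.4505.
Eyring denominator: −S ln(1−ᾱ) = 231.475.
V = 11.7 × 9.2 × 4.1 = 441.324 m³.
T = 0.161·V/[−S·ln(1−ᾱ)] = 0.161·441.324/231.475 = 0.31 s.

0.31 s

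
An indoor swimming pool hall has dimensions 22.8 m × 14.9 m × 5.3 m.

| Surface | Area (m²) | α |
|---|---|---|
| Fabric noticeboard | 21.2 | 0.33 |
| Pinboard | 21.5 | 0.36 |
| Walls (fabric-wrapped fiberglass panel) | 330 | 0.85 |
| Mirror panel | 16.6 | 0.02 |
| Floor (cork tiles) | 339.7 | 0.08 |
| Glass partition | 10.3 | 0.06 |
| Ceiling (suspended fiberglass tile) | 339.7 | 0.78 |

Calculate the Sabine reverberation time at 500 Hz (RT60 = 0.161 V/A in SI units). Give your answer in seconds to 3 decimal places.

0.493 sec

Equivalent absorption area: A = 21.2*0.33 + 21.5*0.36 + 330*0.85 + 16.6*0.02 + 339.7*0.08 + 10.3*0.06 + 339.7*0.78 = 588.328 m².
Room volume: 1800.516 m³.
Sabine: RT60 = 0.161 × 1800.516 / 588.328 = 0.493 s.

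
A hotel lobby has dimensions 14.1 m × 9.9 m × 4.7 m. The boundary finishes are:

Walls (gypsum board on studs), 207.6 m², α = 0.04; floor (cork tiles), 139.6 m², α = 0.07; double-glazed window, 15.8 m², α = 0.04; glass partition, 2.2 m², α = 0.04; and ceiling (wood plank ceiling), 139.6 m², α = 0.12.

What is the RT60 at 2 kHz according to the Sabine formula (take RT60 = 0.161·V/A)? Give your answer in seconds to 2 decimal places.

Equivalent absorption area: A = 207.6·0.04 + 139.6·0.07 + 15.8·0.04 + 2.2·0.04 + 139.6·0.12 = 35.548 m².
Room volume: 656.073 m³.
RT60 = 0.161 · V / A = 0.161 × 656.073 / 35.548 = 2.97 s.

2.97 s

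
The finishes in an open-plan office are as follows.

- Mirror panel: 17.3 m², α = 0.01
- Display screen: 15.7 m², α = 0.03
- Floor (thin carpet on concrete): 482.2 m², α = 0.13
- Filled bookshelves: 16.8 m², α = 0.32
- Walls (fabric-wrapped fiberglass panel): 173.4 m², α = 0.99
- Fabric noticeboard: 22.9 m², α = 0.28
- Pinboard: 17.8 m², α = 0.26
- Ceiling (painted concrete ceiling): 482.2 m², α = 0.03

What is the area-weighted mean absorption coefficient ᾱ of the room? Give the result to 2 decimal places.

Total surface area S = 1228.3 m².
Weighted sum Σ Sα = 265.878.
ᾱ = 265.878 / 1228.3 = 0.22.

0.22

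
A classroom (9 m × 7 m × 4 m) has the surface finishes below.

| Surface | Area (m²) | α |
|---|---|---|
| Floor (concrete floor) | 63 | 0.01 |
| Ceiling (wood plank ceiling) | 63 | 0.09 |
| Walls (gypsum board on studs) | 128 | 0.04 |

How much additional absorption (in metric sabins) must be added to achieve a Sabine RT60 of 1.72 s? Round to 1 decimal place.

A₁ = Σ Sᵢαᵢ = 63*0.01 + 63*0.09 + 128*0.04 = 11.420 sabins.
Target A₂ = 0.161·252/1.72 = 23.588 sabins (V = 252 m³).
Additional absorption ΔA = 23.588 − 11.420 = 12.2 sabins.

12.2 sabins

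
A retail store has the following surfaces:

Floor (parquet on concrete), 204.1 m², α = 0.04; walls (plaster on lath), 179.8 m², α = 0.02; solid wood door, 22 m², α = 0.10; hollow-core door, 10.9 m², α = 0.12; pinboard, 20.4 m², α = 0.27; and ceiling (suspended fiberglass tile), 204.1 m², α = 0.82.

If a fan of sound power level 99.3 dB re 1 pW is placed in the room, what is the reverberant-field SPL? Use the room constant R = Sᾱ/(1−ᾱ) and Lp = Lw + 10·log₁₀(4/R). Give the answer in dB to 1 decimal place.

81.1 dB

A = 188.138 sabins; S = 641.3 m².
ᾱ = 188.138/641.3 = 0.2934; R = Sᾱ/(1−ᾱ) = 188.138/(1−0.2934) = 266.258 m².
Lp = Lw + 10 log₁₀(4/R) = 99.3 -18.23 = 81.1 dB.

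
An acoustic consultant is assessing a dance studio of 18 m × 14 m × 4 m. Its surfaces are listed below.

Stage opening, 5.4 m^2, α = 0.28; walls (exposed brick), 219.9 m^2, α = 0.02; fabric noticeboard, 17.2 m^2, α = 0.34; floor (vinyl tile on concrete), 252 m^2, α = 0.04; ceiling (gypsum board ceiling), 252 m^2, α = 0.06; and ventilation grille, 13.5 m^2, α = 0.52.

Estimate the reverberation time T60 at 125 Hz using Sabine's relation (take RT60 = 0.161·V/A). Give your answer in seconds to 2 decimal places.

3.69 s

Total absorption A = 5.4×0.28 + 219.9×0.02 + 17.2×0.34 + 252×0.04 + 252×0.06 + 13.5×0.52
  = 1.512 + 4.398 + 5.848 + 10.080 + 15.120 + 7.020 = 43.978 m^2 sabins.
Room volume: 1008 m³.
RT60 = 0.161 · V / A = 0.161 × 1008 / 43.978 = 3.69 s.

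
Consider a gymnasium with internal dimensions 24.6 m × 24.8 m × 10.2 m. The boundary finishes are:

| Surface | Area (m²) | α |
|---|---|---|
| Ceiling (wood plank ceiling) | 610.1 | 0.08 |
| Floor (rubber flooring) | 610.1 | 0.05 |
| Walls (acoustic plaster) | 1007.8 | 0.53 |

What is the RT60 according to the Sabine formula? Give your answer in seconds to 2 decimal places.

1.63 s

Summing Sᵢαᵢ: 48.808 + 30.505 + 534.134 → A = 613.447 sabins.
V = 24.6·24.8·10.2 = 6222.816 m³.
RT60 = 0.161 · V / A = 0.161 × 6222.816 / 613.447 = 1.63 s.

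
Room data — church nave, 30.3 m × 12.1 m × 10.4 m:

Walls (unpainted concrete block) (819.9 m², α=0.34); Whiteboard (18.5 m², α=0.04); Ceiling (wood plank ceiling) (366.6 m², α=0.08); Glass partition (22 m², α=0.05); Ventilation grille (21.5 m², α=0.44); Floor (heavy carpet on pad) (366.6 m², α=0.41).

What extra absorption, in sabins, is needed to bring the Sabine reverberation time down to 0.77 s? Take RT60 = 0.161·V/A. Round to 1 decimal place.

327.6 sabins

Total absorption A₁ = 819.9×0.34 + 18.5×0.04 + 366.6×0.08 + 22×0.05 + 21.5×0.44 + 366.6×0.41
  = 278.766 + 0.740 + 29.328 + 1.100 + 9.460 + 150.306 = 469.700 m² sabins.
For T = 0.77 s, need A₂ = 0.161·V/T = 0.161·3812.952/0.77 = 797.254 sabins.
Shortfall: 797.254 − 469.700 = 327.6 sabins.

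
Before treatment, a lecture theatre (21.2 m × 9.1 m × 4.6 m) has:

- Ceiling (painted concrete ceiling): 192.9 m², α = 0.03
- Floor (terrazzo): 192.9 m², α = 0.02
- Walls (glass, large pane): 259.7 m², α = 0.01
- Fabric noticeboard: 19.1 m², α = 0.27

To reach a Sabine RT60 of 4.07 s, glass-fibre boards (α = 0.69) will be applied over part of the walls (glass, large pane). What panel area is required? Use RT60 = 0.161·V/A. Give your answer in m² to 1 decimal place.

26.0

Total absorption A₁ = 192.9*0.03 + 192.9*0.02 + 259.7*0.01 + 19.1*0.27
  = 5.787 + 3.858 + 2.597 + 5.157 = 17.399 m² sabins.
Required A₂ = 0.161·887.432/4.07 = 35.105 sabins.
ΔA needed = 35.105 − 17.399 = 17.706 sabins.
Each m² of panel replacing the walls (glass, large pane) adds (0.69 − 0.01) = 0.68 sabins.
Area = ΔA/Δα = 17.706/0.68 = 26.0 m².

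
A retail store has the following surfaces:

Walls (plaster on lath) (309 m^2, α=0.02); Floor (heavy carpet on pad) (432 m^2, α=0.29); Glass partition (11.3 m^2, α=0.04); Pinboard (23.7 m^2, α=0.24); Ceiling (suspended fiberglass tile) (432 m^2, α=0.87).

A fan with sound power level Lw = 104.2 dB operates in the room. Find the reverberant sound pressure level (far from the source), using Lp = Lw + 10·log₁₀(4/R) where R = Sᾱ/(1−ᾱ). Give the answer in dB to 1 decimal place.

80.7 dB

Σ(Sᵢαᵢ) = 309·0.02 + 432·0.29 + 11.3·0.04 + 23.7·0.24 + 432·0.87 = 513.440; total area S = 1208.0 m^2.
ᾱ = 513.440/1208.0 = 0.4250; R = Sᾱ/(1−ᾱ) = 513.440/(1−0.4250) = 892.939 m^2.
Lp = 104.2 + 10·log₁₀(4/892.939) = 104.2 + (-23.49) = 80.7 dB.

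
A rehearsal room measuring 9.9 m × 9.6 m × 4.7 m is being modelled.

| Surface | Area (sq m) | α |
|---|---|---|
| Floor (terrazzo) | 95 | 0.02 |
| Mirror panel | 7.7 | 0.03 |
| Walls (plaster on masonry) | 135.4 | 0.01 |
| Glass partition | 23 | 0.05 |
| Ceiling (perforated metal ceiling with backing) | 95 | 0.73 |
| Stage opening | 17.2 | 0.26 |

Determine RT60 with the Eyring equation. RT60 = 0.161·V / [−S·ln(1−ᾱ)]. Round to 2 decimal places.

0.82 s

S = Σ Sᵢ = 373.3 sq m.
Absorption A = 95·0.02 + 7.7·0.03 + 135.4·0.01 + 23·0.05 + 95·0.73 + 17.2·0.26 = 78.457 sabins.
Mean coefficient ᾱ = A/S = 0.2102.
Eyring denominator: −S ln(1−ᾱ) = 88.090.
V = 9.9 × 9.6 × 4.7 = 446.688 m³.
RT60 = 0.161 × 446.688 / 88.090 = 0.82 s.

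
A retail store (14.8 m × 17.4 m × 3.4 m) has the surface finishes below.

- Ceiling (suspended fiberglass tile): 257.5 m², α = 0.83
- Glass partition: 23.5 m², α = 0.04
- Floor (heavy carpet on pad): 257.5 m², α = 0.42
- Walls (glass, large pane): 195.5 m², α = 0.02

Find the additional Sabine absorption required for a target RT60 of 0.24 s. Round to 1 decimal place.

Summing Sᵢαᵢ: 213.725 + 0.940 + 108.150 + 3.910 → A₁ = 326.725 sabins.
For T = 0.24 s, need A₂ = 0.161·V/T = 0.161·875.568/0.24 = 587.360 sabins.
Additional absorption ΔA = 587.360 − 326.725 = 260.6 sabins.

260.6 sabins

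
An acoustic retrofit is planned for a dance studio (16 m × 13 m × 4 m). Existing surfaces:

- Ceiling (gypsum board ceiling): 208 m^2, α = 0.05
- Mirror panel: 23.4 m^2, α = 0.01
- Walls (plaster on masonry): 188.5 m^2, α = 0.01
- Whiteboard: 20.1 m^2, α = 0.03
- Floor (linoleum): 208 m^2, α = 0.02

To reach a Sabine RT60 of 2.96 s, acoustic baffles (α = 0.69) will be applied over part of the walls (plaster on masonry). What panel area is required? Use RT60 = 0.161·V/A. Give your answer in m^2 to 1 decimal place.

Summing Sᵢαᵢ: 10.400 + 0.234 + 1.885 + 0.603 + 4.160 → A₁ = 17.282 sabins.
V = 832 m³. Target absorption A₂ = 0.161 × 832 / 2.96 = 45.254 sabins.
Absorption to add: 45.254 − 17.282 = 27.972 sabins.
Net gain per m^2: Δα = 0.69 − 0.01 = 0.68.
Panel area = 27.972 / 0.68 = 41.1 m^2.

41.1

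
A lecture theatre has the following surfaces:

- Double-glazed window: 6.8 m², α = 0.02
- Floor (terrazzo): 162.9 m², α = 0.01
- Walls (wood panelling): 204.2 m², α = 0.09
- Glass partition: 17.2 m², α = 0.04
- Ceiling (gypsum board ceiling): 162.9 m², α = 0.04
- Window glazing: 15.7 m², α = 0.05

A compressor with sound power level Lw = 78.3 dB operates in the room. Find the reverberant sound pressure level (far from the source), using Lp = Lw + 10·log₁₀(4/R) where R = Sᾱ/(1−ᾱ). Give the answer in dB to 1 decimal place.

Σ(Sᵢαᵢ) = 6.8×0.02 + 162.9×0.01 + 204.2×0.09 + 17.2×0.04 + 162.9×0.04 + 15.7×0.05 = 28.132; total area S = 569.7 m².
ᾱ = 0.0494, so room constant R = A/(1−ᾱ) = 29.594 m².
Lp = Lw + 10 log₁₀(4/R) = 78.3 -8.69 = 69.6 dB.

69.6 dB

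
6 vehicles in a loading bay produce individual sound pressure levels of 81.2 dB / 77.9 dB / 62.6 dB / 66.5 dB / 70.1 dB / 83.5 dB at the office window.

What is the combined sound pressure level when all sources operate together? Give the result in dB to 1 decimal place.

Sum in the linear (power) domain: Σ 10^(Lᵢ/10) = 10^(81.2/10) + 10^(77.9/10) + 10^(62.6/10) + 10^(66.5/10) + 10^(70.1/10) + 10^(83.5/10) = 4.339e+08.
Back to dB: 10·log₁₀ Σ = 86.4 dB.

86.4 dB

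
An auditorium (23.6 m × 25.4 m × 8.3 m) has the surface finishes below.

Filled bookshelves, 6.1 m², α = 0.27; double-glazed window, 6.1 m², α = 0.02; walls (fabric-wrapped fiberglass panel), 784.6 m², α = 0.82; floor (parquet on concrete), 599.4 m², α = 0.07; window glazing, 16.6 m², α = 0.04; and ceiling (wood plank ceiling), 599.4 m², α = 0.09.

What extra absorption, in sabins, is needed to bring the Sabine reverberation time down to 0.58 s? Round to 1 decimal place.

639.4 sabins

A₁ = Σ Sᵢαᵢ = 6.1*0.27 + 6.1*0.02 + 784.6*0.82 + 599.4*0.07 + 16.6*0.04 + 599.4*0.09 = 741.709 sabins.
For T = 0.58 s, need A₂ = 0.161·V/T = 0.161·4975.352/0.58 = 1381.089 sabins.
ΔA = A₂ − A₁ = 1381.089 − 741.709 = 639.4 sabins.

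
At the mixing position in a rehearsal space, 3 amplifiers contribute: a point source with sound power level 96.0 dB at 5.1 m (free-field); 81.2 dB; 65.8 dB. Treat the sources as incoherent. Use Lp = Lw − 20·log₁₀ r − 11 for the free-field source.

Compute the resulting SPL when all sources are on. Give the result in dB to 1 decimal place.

Source at 5.1 m: Lp = 96.0 − 20·log₁₀(5.1) − 11 = 70.8 dB.
Converting to relative power and adding: 10^(70.8/10) + 10^(81.2/10) + 10^(65.8/10) = 1.477e+08.
L_total = 10·log₁₀(1.477e+08) = 81.7 dB.

81.7 dB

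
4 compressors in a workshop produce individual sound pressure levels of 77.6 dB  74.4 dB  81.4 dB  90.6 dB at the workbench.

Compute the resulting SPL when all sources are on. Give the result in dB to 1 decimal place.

Sum in the linear (power) domain: Σ 10^(Lᵢ/10) = 10^(77.6/10) + 10^(74.4/10) + 10^(81.4/10) + 10^(90.6/10) = 1.371e+09.
Combined level = 10 log₁₀(1.371e+09) = 91.4 dB.

91.4 dB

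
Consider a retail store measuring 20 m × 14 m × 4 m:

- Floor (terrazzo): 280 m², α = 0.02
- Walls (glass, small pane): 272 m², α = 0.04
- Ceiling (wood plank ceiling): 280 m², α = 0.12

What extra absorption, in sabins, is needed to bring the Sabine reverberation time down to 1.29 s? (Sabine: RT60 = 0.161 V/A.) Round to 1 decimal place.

89.7 sabins

Summing Sᵢαᵢ: 5.600 + 10.880 + 33.600 → A₁ = 50.080 sabins.
V = 1120 m³. Required absorption A₂ = 0.161 × 1120 / 1.29 = 139.783 sabins.
Additional absorption ΔA = 139.783 − 50.080 = 89.7 sabins.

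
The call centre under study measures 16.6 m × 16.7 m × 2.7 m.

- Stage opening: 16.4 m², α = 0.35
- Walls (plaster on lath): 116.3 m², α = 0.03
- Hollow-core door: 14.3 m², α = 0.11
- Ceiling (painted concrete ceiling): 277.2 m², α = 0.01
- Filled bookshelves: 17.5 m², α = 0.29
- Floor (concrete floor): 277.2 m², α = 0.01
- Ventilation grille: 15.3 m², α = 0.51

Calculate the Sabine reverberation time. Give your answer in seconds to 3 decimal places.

Summing Sᵢαᵢ: 5.740 + 3.489 + 1.573 + 2.772 + 5.075 + 2.772 + 7.803 → A = 29.224 sabins.
Volume V = 16.6 × 16.7 × 2.7 = 748.494 m³.
T = 0.161 V/A = 0.161·748.494/29.224 = 4.124 s.

4.124 sec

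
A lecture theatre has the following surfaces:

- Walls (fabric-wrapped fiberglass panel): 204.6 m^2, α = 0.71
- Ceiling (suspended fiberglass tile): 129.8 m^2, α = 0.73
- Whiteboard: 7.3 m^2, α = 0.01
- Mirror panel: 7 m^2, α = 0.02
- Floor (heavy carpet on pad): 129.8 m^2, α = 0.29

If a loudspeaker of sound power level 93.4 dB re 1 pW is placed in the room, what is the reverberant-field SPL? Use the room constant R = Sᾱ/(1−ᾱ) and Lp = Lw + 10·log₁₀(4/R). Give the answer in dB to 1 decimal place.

71.2 dB

Σ(Sᵢαᵢ) = 204.6·0.71 + 129.8·0.73 + 7.3·0.01 + 7·0.02 + 129.8·0.29 = 277.875; total area S = 478.5 m^2.
ᾱ = 0.5807, so room constant R = A/(1−ᾱ) = 662.712 m^2.
Lp = Lw + 10 log₁₀(4/R) = 93.4 -22.19 = 71.2 dB.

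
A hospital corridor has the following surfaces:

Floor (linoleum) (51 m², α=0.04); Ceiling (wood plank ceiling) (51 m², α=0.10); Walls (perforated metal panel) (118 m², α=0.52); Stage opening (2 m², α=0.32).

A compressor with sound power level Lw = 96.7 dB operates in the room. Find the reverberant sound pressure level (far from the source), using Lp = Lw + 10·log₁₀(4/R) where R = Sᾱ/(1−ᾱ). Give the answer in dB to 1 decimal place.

82.7 dB

Σ(Sᵢαᵢ) = 51×0.04 + 51×0.10 + 118×0.52 + 2×0.32 = 69.140; total area S = 222.0 m².
ᾱ = 0.3114, so room constant R = A/(1−ᾱ) = 100.407 m².
Lp = 96.7 + 10·log₁₀(4/100.407) = 96.7 + (-14.00) = 82.7 dB.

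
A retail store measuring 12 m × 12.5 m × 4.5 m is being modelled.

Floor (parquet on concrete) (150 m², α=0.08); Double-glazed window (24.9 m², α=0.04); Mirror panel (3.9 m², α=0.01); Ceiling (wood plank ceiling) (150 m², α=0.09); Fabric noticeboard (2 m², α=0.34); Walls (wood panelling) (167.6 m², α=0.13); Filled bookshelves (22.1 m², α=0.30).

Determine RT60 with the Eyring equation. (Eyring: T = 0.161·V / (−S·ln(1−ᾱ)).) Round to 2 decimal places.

Total surface area S = 150 + 24.9 + 3.9 + 150 + 2 + 167.6 + 22.1 = 520.5 m².
Absorption A = 150·0.08 + 24.9·0.04 + 3.9·0.01 + 150·0.09 + 2·0.34 + 167.6·0.13 + 22.1·0.30 = 55.633 sabins.
ᾱ = 55.633 / 520.5 = 0.1069.
Eyring denominator: −S ln(1−ᾱ) = 58.846.
V = 12 × 12.5 × 4.5 = 675 m³.
RT60 = 0.161 × 675 / 58.846 = 1.85 s.

1.85 seconds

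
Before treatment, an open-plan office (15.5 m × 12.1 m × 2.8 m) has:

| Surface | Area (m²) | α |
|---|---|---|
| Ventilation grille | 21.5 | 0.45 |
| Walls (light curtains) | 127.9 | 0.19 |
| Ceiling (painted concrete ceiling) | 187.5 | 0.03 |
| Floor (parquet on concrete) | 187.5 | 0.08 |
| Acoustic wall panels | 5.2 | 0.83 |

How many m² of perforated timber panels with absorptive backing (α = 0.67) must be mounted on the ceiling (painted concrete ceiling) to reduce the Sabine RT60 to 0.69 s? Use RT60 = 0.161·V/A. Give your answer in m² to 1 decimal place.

Equivalent absorption area: A₁ = 21.5*0.45 + 127.9*0.19 + 187.5*0.03 + 187.5*0.08 + 5.2*0.83 = 58.917 m².
Required A₂ = 0.161·525.14/0.69 = 122.533 sabins.
Absorption to add: 122.533 − 58.917 = 63.616 sabins.
Each m² of panel replacing the ceiling (painted concrete ceiling) adds (0.67 − 0.03) = 0.64 sabins.
Area = ΔA/Δα = 63.616/0.64 = 99.4 m².

99.4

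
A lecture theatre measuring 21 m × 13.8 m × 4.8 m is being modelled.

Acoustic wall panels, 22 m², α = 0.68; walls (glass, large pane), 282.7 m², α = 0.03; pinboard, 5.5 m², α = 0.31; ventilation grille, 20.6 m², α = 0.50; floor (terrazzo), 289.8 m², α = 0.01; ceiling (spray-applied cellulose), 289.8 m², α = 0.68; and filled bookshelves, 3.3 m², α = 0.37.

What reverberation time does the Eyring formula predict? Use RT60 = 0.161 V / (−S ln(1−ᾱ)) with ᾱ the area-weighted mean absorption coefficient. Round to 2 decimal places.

0.82 seconds

S = Σ Sᵢ = 913.7 m².
Σ(Sᵢαᵢ) = 22×0.68 + 282.7×0.03 + 5.5×0.31 + 20.6×0.50 + 289.8×0.01 + 289.8×0.68 + 3.3×0.37 = 236.629.
Mean coefficient ᾱ = A/S = 0.2590.
Eyring denominator: −S ln(1−ᾱ) = 273.886.
V = 21 × 13.8 × 4.8 = 1391.04 m³.
RT60 = 0.161 × 1391.04 / 273.886 = 0.82 s.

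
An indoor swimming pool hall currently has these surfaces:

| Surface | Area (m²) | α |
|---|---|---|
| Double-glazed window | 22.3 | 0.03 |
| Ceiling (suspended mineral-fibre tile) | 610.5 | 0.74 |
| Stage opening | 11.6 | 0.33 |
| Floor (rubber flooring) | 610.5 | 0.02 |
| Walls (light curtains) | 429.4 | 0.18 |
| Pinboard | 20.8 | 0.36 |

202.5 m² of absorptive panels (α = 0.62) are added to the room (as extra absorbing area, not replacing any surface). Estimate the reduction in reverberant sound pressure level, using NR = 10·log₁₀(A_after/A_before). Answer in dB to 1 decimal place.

0.9 dB

Summing Sᵢαᵢ: 0.669 + 451.770 + 3.828 + 12.210 + 77.292 + 7.488 → A_before = 553.257 sabins.
Added absorption = 202.5 × 0.62 = 125.550 sabins.
New total A_after = 678.807 sabins.
Reduction = 10 log₁₀(A_after/A_before) = 10 log₁₀(1.2269) = 0.9 dB.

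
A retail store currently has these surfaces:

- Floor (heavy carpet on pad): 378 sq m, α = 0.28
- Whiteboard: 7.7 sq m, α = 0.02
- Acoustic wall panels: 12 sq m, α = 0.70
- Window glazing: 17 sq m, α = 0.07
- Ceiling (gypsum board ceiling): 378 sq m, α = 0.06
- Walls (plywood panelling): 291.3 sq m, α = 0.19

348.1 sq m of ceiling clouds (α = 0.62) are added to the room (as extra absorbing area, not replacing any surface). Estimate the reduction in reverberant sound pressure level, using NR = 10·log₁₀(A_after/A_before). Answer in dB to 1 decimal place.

3.3 dB

Summing Sᵢαᵢ: 105.840 + 0.154 + 8.400 + 1.190 + 22.680 + 55.347 → A_before = 193.611 sabins.
Added absorption = 348.1 × 0.62 = 215.822 sabins.
A_after = 193.611 + 215.822 = 409.433 sabins.
NR = 10·log₁₀(409.433/193.611) = 3.3 dB.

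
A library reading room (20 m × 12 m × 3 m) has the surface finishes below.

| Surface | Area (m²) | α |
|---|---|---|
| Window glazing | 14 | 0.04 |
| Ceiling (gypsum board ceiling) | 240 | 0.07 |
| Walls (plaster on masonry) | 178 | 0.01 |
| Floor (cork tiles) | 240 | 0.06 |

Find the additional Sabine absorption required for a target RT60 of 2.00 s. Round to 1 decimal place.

Equivalent absorption area: A₁ = 14·0.04 + 240·0.07 + 178·0.01 + 240·0.06 = 33.540 m².
V = 720 m³. Required absorption A₂ = 0.161 × 720 / 2.00 = 57.960 sabins.
ΔA = A₂ − A₁ = 57.960 − 33.540 = 24.4 sabins.

24.4 sabins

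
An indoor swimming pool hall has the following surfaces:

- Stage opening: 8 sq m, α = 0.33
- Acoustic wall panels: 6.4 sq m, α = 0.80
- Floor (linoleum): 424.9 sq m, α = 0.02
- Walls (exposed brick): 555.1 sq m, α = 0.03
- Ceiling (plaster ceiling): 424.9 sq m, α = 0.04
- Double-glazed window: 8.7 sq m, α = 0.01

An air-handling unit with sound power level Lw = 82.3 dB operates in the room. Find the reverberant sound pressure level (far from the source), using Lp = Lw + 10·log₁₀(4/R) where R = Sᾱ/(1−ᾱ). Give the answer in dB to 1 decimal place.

71.2 dB

A = 49.994 sabins; S = 1428.0 sq m.
ᾱ = 49.994/1428.0 = 0.0350; R = Sᾱ/(1−ᾱ) = 49.994/(1−0.0350) = 51.807 sq m.
Lp = Lw + 10 log₁₀(4/R) = 82.3 -11.12 = 71.2 dB.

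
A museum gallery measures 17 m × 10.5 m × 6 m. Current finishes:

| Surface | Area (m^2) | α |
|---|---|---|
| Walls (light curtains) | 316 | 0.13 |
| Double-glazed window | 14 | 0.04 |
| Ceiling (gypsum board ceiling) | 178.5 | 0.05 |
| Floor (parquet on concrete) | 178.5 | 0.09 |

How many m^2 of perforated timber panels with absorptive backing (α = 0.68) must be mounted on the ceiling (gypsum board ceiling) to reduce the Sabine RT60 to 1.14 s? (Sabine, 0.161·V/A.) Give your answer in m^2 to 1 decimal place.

Total absorption A₁ = 316*0.13 + 14*0.04 + 178.5*0.05 + 178.5*0.09
  = 41.080 + 0.560 + 8.925 + 16.065 = 66.630 m^2 sabins.
V = 1071 m³. Target absorption A₂ = 0.161 × 1071 / 1.14 = 151.255 sabins.
Absorption to add: 151.255 − 66.630 = 84.625 sabins.
Net gain per m^2: Δα = 0.68 − 0.05 = 0.63.
Area = ΔA/Δα = 84.625/0.63 = 134.3 m^2.

134.3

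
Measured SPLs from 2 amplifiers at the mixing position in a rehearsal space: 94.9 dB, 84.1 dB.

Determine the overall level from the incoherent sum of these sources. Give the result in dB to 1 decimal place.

95.2 dB

Converting to relative power and adding: 10^(94.9/10) + 10^(84.1/10) = 3.347e+09.
L_total = 10·log₁₀(3.347e+09) = 95.2 dB.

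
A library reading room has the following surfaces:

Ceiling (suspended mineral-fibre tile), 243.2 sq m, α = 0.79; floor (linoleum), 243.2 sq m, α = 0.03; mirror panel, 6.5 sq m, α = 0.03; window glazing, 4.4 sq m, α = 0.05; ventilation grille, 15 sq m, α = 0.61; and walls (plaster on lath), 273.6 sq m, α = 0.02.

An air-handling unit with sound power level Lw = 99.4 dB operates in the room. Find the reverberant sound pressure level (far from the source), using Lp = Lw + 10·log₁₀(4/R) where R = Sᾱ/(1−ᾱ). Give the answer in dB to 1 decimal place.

Σ(Sᵢαᵢ) = 243.2·0.79 + 243.2·0.03 + 6.5·0.03 + 4.4·0.05 + 15·0.61 + 273.6·0.02 = 214.461; total area S = 785.9 sq m.
ᾱ = 0.2729, so room constant R = A/(1−ᾱ) = 294.954 sq m.
Lp = 99.4 + 10·log₁₀(4/294.954) = 99.4 + (-18.68) = 80.7 dB.

80.7 dB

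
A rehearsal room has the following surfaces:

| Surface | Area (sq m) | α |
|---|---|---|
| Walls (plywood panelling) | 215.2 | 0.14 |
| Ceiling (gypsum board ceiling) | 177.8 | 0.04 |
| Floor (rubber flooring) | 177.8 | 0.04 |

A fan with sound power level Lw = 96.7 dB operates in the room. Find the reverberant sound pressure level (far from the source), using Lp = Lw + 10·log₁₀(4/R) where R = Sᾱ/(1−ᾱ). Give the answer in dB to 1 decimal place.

85.9 dB

Σ(Sᵢαᵢ) = 215.2×0.14 + 177.8×0.04 + 177.8×0.04 = 44.352; total area S = 570.8 sq m.
ᾱ = 0.0777, so room constant R = A/(1−ᾱ) = 48.088 sq m.
Lp = Lw + 10 log₁₀(4/R) = 96.7 -10.80 = 85.9 dB.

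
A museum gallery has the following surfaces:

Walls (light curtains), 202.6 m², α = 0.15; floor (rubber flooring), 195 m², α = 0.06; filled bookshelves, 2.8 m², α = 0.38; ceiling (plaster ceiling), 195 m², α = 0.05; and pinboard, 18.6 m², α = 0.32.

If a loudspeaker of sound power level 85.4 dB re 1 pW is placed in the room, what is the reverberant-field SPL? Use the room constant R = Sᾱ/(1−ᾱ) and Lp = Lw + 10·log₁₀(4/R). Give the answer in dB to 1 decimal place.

A = 58.856 sabins; S = 614.0 m².
ᾱ = 58.856/614.0 = 0.0959; R = Sᾱ/(1−ᾱ) = 58.856/(1−0.0959) = 65.099 m².
Lp = Lw + 10 log₁₀(4/R) = 85.4 -12.12 = 73.3 dB.

73.3 dB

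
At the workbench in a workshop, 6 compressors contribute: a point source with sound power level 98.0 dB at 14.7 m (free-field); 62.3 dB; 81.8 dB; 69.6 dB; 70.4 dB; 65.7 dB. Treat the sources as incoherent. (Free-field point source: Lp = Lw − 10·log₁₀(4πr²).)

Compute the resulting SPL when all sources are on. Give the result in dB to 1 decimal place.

82.5 dB

Source at 14.7 m: Lp = 98.0 − 10·log₁₀(4π·14.7²) = 98.0 − 10·log₁₀(2715.467) = 63.7 dB.
Sum in the linear (power) domain: Σ 10^(Lᵢ/10) = 10^(63.7/10) + 10^(62.3/10) + 10^(81.8/10) + 10^(69.6/10) + 10^(70.4/10) + 10^(65.7/10) = 1.792e+08.
L_total = 10·log₁₀(1.792e+08) = 82.5 dB.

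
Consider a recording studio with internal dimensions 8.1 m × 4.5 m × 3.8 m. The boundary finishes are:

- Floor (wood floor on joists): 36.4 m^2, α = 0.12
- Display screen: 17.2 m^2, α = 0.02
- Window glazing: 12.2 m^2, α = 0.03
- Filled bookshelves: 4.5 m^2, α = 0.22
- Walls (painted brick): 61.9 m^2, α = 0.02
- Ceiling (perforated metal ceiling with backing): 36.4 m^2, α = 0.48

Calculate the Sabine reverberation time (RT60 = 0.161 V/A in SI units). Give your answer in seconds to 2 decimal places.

0.90 s

Total absorption A = 36.4·0.12 + 17.2·0.02 + 12.2·0.03 + 4.5·0.22 + 61.9·0.02 + 36.4·0.48
  = 4.368 + 0.344 + 0.366 + 0.990 + 1.238 + 17.472 = 24.778 m^2 sabins.
V = 8.1·4.5·3.8 = 138.51 m³.
T = 0.161 V/A = 0.161·138.51/24.778 = 0.90 s.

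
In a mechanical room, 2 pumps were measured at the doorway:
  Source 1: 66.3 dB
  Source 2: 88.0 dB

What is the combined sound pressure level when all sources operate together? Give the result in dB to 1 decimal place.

88.0 dB

Converting to relative power and adding: 10^(66.3/10) + 10^(88.0/10) = 6.352e+08.
Combined level = 10 log₁₀(6.352e+08) = 88.0 dB.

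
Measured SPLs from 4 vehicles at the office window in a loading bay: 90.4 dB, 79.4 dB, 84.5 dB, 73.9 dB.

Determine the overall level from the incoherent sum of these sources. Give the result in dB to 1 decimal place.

91.7 dB

Converting to relative power and adding: 10^(90.4/10) + 10^(79.4/10) + 10^(84.5/10) + 10^(73.9/10) = 1.49e+09.
L_total = 10·log₁₀(1.49e+09) = 91.7 dB.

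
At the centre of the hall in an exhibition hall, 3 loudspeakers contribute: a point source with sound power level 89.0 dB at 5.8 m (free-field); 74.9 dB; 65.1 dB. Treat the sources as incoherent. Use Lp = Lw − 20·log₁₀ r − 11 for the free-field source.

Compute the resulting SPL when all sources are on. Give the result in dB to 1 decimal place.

75.6 dB

Source at 5.8 m: Lp = 89.0 − 20·log₁₀(5.8) − 11 = 62.7 dB.
Sum in the linear (power) domain: Σ 10^(Lᵢ/10) = 10^(62.7/10) + 10^(74.9/10) + 10^(65.1/10) = 3.6e+07.
Combined level = 10 log₁₀(3.6e+07) = 75.6 dB.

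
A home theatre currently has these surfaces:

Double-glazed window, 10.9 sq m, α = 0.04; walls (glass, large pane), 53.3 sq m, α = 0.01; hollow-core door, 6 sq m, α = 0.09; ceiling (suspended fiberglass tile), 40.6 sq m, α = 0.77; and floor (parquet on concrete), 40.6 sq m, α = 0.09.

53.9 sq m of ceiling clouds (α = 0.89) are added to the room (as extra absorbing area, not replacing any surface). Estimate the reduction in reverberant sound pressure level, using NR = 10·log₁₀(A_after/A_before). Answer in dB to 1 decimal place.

Equivalent absorption area: A_before = 10.9×0.04 + 53.3×0.01 + 6×0.09 + 40.6×0.77 + 40.6×0.09 = 36.425 sq m.
Treatment contributes 53.9·0.89 = 47.971 sabins.
New total A_after = 84.396 sabins.
Reduction = 10 log₁₀(A_after/A_before) = 10 log₁₀(2.3170) = 3.6 dB.

3.6 dB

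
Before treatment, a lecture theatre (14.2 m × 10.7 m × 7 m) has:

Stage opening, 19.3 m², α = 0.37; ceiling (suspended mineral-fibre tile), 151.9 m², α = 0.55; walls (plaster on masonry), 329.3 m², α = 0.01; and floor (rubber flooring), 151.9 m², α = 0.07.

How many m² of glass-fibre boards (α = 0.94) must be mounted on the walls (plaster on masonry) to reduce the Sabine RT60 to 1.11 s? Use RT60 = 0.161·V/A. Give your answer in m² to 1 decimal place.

53.4

Summing Sᵢαᵢ: 7.141 + 83.545 + 3.293 + 10.633 → A₁ = 104.612 sabins.
Required A₂ = 0.161·1063.58/1.11 = 154.267 sabins.
ΔA needed = 154.267 − 104.612 = 49.655 sabins.
Net gain per m²: Δα = 0.94 − 0.01 = 0.93.
Area = ΔA/Δα = 49.655/0.93 = 53.4 m².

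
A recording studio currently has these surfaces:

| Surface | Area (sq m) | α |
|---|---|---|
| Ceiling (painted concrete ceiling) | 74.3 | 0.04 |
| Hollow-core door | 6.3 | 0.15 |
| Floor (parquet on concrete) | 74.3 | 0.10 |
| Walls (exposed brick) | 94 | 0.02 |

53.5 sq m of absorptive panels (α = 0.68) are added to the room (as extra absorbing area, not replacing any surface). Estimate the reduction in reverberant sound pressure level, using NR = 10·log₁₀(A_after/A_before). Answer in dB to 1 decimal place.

Total absorption A_before = 74.3×0.04 + 6.3×0.15 + 74.3×0.10 + 94×0.02
  = 2.972 + 0.945 + 7.430 + 1.880 = 13.227 sq m sabins.
Treatment contributes 53.5·0.68 = 36.380 sabins.
A_after = 13.227 + 36.380 = 49.607 sabins.
Reduction = 10 log₁₀(A_after/A_before) = 10 log₁₀(3.7504) = 5.7 dB.

5.7 dB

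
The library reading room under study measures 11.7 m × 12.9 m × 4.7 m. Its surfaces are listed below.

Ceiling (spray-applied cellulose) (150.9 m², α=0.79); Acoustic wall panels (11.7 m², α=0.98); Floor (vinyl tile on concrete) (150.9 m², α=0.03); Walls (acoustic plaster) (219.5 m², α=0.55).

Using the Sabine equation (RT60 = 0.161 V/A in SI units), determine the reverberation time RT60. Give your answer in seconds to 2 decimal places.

Summing Sᵢαᵢ: 119.211 + 11.466 + 4.527 + 120.725 → A = 255.929 sabins.
Volume V = 11.7 × 12.9 × 4.7 = 709.371 m³.
Sabine: RT60 = 0.161 × 709.371 / 255.929 = 0.45 s.

0.45 s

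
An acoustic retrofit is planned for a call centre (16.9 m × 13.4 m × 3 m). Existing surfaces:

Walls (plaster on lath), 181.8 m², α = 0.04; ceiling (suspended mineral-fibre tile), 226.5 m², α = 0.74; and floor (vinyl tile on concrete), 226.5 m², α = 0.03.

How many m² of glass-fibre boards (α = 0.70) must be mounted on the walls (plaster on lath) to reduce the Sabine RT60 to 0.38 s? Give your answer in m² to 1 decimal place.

160.9

Summing Sᵢαᵢ: 7.272 + 167.610 + 6.795 → A₁ = 181.677 sabins.
V = 679.38 m³. Target absorption A₂ = 0.161 × 679.38 / 0.38 = 287.843 sabins.
ΔA needed = 287.843 − 181.677 = 106.166 sabins.
Net gain per m²: Δα = 0.70 − 0.04 = 0.66.
Panel area = 106.166 / 0.66 = 160.9 m².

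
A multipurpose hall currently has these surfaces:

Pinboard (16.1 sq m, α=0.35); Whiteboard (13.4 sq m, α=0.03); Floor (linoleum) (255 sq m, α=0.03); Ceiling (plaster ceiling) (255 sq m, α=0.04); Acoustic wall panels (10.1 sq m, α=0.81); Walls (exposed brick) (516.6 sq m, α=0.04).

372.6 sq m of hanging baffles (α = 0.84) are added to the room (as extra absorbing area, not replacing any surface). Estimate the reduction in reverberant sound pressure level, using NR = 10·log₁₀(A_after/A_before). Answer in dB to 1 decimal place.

Summing Sᵢαᵢ: 5.635 + 0.402 + 7.650 + 10.200 + 8.181 + 20.664 → A_before = 52.732 sabins.
Added absorption = 372.6 × 0.84 = 312.984 sabins.
A_after = 52.732 + 312.984 = 365.716 sabins.
NR = 10·log₁₀(365.716/52.732) = 8.4 dB.

8.4 dB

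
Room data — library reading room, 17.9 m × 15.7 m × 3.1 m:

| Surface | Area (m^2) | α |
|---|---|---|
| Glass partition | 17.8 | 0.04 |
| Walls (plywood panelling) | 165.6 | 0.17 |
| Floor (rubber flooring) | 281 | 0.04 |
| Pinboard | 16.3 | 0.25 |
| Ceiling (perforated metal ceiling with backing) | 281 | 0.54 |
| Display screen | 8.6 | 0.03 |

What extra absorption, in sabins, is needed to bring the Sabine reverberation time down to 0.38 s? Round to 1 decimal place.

A₁ = Σ Sᵢαᵢ = 17.8·0.04 + 165.6·0.17 + 281·0.04 + 16.3·0.25 + 281·0.54 + 8.6·0.03 = 196.177 sabins.
V = 871.193 m³. Required absorption A₂ = 0.161 × 871.193 / 0.38 = 369.111 sabins.
Additional absorption ΔA = 369.111 − 196.177 = 172.9 sabins.

172.9 sabins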